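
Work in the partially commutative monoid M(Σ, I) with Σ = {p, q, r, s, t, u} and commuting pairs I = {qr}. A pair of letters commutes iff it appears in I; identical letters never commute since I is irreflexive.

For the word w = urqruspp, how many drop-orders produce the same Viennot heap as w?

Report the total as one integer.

drop 0:u onto floor
drop 1:r onto {0:u}
drop 2:q onto {0:u}
drop 3:r onto {1:r}
drop 4:u onto {2:q, 3:r}
drop 5:s onto {4:u}
drop 6:p onto {5:s}
drop 7:p onto {6:p}
ground layer = {0:u}
drop-orders for the pieces not yet dropped (sum over which currently-grounded one goes next):
  1 to go: {7} 1
  2 to go: {6,7} 1
  3 to go: {5,6,7} 1
  4 to go: {4,5,6,7} 1
  5 to go: {2,4,5,6,7} 1  {3,4,5,6,7} 1
  6 to go: {1,3,4,5,6,7} 1  {2,3,4,5,6,7} 2
  if 0:u drops first: 3 orders

3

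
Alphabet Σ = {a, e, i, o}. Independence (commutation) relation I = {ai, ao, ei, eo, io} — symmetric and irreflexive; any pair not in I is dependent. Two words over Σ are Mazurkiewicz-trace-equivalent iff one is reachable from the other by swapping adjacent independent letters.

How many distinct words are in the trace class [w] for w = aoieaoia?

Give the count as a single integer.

0(a) covers ∅
1(o) covers ∅
2(i) covers ∅
3(e) covers 0:a
4(a) covers 3:e
5(o) covers 1:o
6(i) covers 2:i
7(a) covers 4:a
floor of heap: 0:a, 1:o, 2:i
completions by unplaced set U, small U first (add the entries for U minus each lowest piece of U):
  |U|=1: {5}:1  {6}:1  {7}:1
  |U|=2: {1,5}:1  {2,6}:1  {4,7}:1  {5,6}:2  {5,7}:2  {6,7}:2
  |U|=3: {1,5,6}:3  {1,5,7}:3  {2,5,6}:3  {2,6,7}:3  {3,4,7}:1  {4,5,7}:3  {4,6,7}:3  {5,6,7}:6
  |U|=4: {0,3,4,7}:1  {1,2,5,6}:6  {1,4,5,7}:6  {1,5,6,7}:12  {2,4,6,7}:6  {2,5,6,7}:12  {3,4,5,7}:4  {3,4,6,7}:4  {4,5,6,7}:12
  |U|=5: {0,3,4,5,7}:5  {0,3,4,6,7}:5  {1,2,5,6,7}:30  {1,3,4,5,7}:10  {1,4,5,6,7}:30  {2,3,4,6,7}:10  {2,4,5,6,7}:30  {3,4,5,6,7}:20
  |U|=6: {0,1,3,4,5,7}:15  {0,2,3,4,6,7}:15  {0,3,4,5,6,7}:30  {1,2,4,5,6,7}:90  {1,3,4,5,6,7}:60  {2,3,4,5,6,7}:60
  start at 0(a): 210
  start at 1(o): 105
  start at 2(i): 105
sum over floor = 420

420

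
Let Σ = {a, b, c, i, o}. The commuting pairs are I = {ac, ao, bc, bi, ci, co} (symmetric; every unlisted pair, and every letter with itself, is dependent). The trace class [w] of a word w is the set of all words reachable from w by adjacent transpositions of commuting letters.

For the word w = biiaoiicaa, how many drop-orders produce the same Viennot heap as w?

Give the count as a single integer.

60

drop 0:b onto floor
drop 1:i onto floor
drop 2:i onto {1:i}
drop 3:a onto {0:b, 2:i}
drop 4:o onto {0:b, 2:i}
drop 5:i onto {3:a, 4:o}
drop 6:i onto {5:i}
drop 7:c onto floor
drop 8:a onto {6:i}
drop 9:a onto {8:a}
ground layer = {0:b, 1:i, 7:c}
drop-orders for the pieces not yet dropped (sum over which currently-grounded one goes next):
  1 to go: {7} 1  {9} 1
  2 to go: {7,9} 2  {8,9} 1
  3 to go: {6,8,9} 1  {7,8,9} 3
  4 to go: {5,6,8,9} 1  {6,7,8,9} 4
  5 to go: {3,5,6,8,9} 1  {4,5,6,8,9} 1  {5,6,7,8,9} 5
  6 to go: {3,4,5,6,8,9} 2  {3,5,6,7,8,9} 6  {4,5,6,7,8,9} 6
  7 to go: {0,3,4,5,6,8,9} 2  {2,3,4,5,6,8,9} 2  {3,4,5,6,7,8,9} 14
  8 to go: {0,2,3,4,5,6,8,9} 4  {0,3,4,5,6,7,8,9} 16  {1,2,3,4,5,6,8,9} 2  {2,3,4,5,6,7,8,9} 16
  if 0:b drops first: 18 orders
  if 1:i drops first: 36 orders
  if 7:c drops first: 6 orders
heap linearizations: 60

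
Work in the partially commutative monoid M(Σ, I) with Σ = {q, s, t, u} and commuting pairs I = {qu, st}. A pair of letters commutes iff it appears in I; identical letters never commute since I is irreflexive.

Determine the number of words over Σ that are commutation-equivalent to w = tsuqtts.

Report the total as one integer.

12

#0=t has no predecessor
#1=s has no predecessor
#2=u depends on [0:t, 1:s]
#3=q depends on [0:t, 1:s]
#4=t depends on [2:u, 3:q]
#5=t depends on [4:t]
#6=s depends on [2:u, 3:q]
sources: [0:t, 1:s]
N(rest) = Σ N(rest − s) over sources s of rest; N(one piece) = 1:
  size 1 → [5]=1  [6]=1
  size 2 → [4,5]=1  [5,6]=2
  size 3 → [4,5,6]=3
  size 4 → [2,4,5,6]=3  [3,4,5,6]=3
  size 5 → [2,3,4,5,6]=6
  first=0(t) contributes 6
  first=1(s) contributes 6
|[w]| = 12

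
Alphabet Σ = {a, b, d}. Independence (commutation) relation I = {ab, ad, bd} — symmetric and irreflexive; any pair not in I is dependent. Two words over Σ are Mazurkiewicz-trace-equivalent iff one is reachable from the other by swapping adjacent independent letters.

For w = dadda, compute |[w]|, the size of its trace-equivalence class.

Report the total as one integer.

piece 0:d — minimal
piece 1:a — minimal
piece 2:d rests on {0:d}
piece 3:d rests on {2:d}
piece 4:a rests on {1:a}
minimal pieces: {0:d, 1:a}
ways to finish when only these pieces remain (= sum over removing one remaining piece with nothing left below it):
  1 left: {3}→1  {4}→1
  2 left: {1,4}→1  {2,3}→1  {3,4}→2
  3 left: {0,2,3}→1  {1,3,4}→3  {2,3,4}→3
  placing 0:d first → 6 extensions
  placing 1:a first → 4 extensions
total linear extensions = 10

10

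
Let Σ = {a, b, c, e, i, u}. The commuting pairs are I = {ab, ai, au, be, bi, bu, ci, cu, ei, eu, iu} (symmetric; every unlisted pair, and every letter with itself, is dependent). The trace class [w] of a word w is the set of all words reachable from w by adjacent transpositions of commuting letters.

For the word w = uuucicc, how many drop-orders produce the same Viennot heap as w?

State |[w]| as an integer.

drop 0:u onto floor
drop 1:u onto {0:u}
drop 2:u onto {1:u}
drop 3:c onto floor
drop 4:i onto floor
drop 5:c onto {3:c}
drop 6:c onto {5:c}
ground layer = {0:u, 3:c, 4:i}
drop-orders for the pieces not yet dropped (sum over which currently-grounded one goes next):
  1 to go: {2} 1  {4} 1  {6} 1
  2 to go: {1,2} 1  {2,4} 2  {2,6} 2  {4,6} 2  {5,6} 1
  3 to go: {0,1,2} 1  {1,2,4} 3  {1,2,6} 3  {2,4,6} 6  {2,5,6} 3  {3,5,6} 1  {4,5,6} 3
  4 to go: {0,1,2,4} 4  {0,1,2,6} 4  {1,2,4,6} 12  {1,2,5,6} 6  {2,3,5,6} 4  {2,4,5,6} 12  {3,4,5,6} 4
  5 to go: {0,1,2,4,6} 20  {0,1,2,5,6} 10  {1,2,3,5,6} 10  {1,2,4,5,6} 30  {2,3,4,5,6} 20
  if 0:u drops first: 60 orders
  if 3:c drops first: 60 orders
  if 4:i drops first: 20 orders
heap linearizations: 140

140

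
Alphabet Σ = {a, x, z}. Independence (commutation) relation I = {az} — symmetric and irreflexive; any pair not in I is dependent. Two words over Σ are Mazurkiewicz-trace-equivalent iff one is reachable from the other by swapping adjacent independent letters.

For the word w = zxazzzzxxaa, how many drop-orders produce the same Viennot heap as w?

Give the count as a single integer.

0(z) covers ∅
1(x) covers 0:z
2(a) covers 1:x
3(z) covers 1:x
4(z) covers 3:z
5(z) covers 4:z
6(z) covers 5:z
7(x) covers 2:a, 6:z
8(x) covers 7:x
9(a) covers 8:x
10(a) covers 9:a
floor of heap: 0:z
completions by unplaced set U, small U first (add the entries for U minus each lowest piece of U):
  |U|=1: {10}:1
  |U|=2: {9,10}:1
  |U|=3: {8,9,10}:1
  |U|=4: {7,8,9,10}:1
  |U|=5: {2,7,8,9,10}:1  {6,7,8,9,10}:1
  |U|=6: {2,6,7,8,9,10}:2  {5,6,7,8,9,10}:1
  |U|=7: {2,5,6,7,8,9,10}:3  {4,5,6,7,8,9,10}:1
  |U|=8: {2,4,5,6,7,8,9,10}:4  {3,4,5,6,7,8,9,10}:1
  |U|=9: {2,3,4,5,6,7,8,9,10}:5
  start at 0(z): 5

5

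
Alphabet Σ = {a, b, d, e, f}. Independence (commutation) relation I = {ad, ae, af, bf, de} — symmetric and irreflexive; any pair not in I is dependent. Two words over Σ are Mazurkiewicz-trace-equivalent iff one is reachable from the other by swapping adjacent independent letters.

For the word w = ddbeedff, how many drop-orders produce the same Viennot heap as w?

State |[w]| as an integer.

#0=d has no predecessor
#1=d depends on [0:d]
#2=b depends on [1:d]
#3=e depends on [2:b]
#4=e depends on [3:e]
#5=d depends on [2:b]
#6=f depends on [4:e, 5:d]
#7=f depends on [6:f]
sources: [0:d]
N(rest) = Σ N(rest − s) over sources s of rest; N(one piece) = 1:
  size 1 → [7]=1
  size 2 → [6,7]=1
  size 3 → [4,6,7]=1  [5,6,7]=1
  size 4 → [3,4,6,7]=1  [4,5,6,7]=2
  size 5 → [3,4,5,6,7]=3
  size 6 → [2,3,4,5,6,7]=3
  first=0(d) contributes 3

3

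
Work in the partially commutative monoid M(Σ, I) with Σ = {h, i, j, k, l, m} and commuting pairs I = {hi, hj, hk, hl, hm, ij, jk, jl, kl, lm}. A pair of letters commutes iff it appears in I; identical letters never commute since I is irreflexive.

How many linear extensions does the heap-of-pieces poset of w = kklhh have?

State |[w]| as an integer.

30

drop 0:k onto floor
drop 1:k onto {0:k}
drop 2:l onto floor
drop 3:h onto floor
drop 4:h onto {3:h}
ground layer = {0:k, 2:l, 3:h}
drop-orders for the pieces not yet dropped (sum over which currently-grounded one goes next):
  1 to go: {1} 1  {2} 1  {4} 1
  2 to go: {0,1} 1  {1,2} 2  {1,4} 2  {2,4} 2  {3,4} 1
  3 to go: {0,1,2} 3  {0,1,4} 3  {1,2,4} 6  {1,3,4} 3  {2,3,4} 3
  if 0:k drops first: 12 orders
  if 2:l drops first: 6 orders
  if 3:h drops first: 12 orders
heap linearizations: 30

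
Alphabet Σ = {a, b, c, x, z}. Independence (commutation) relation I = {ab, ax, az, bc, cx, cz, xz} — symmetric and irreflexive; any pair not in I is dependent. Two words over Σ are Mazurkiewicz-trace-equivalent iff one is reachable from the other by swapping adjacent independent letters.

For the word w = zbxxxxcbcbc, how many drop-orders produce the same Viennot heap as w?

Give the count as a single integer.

165

drop 0:z onto floor
drop 1:b onto {0:z}
drop 2:x onto {1:b}
drop 3:x onto {2:x}
drop 4:x onto {3:x}
drop 5:x onto {4:x}
drop 6:c onto floor
drop 7:b onto {5:x}
drop 8:c onto {6:c}
drop 9:b onto {7:b}
drop 10:c onto {8:c}
ground layer = {0:z, 6:c}
drop-orders for the pieces not yet dropped (sum over which currently-grounded one goes next):
  1 to go: {9} 1  {10} 1
  2 to go: {7,9} 1  {8,10} 1  {9,10} 2
  3 to go: {5,7,9} 1  {6,8,10} 1  {7,9,10} 3  {8,9,10} 3
  4 to go: {4,5,7,9} 1  {5,7,9,10} 4  {6,8,9,10} 4  {7,8,9,10} 6
  5 to go: {3,4,5,7,9} 1  {4,5,7,9,10} 5  {5,7,8,9,10} 10  {6,7,8,9,10} 10
  6 to go: {2,3,4,5,7,9} 1  {3,4,5,7,9,10} 6  {4,5,7,8,9,10} 15  {5,6,7,8,9,10} 20
  7 to go: {1,2,3,4,5,7,9} 1  {2,3,4,5,7,9,10} 7  {3,4,5,7,8,9,10} 21  {4,5,6,7,8,9,10} 35
  8 to go: {0,1,2,3,4,5,7,9} 1  {1,2,3,4,5,7,9,10} 8  {2,3,4,5,7,8,9,10} 28  {3,4,5,6,7,8,9,10} 56
  9 to go: {0,1,2,3,4,5,7,9,10} 9  {1,2,3,4,5,7,8,9,10} 36  {2,3,4,5,6,7,8,9,10} 84
  if 0:z drops first: 120 orders
  if 6:c drops first: 45 orders
heap linearizations: 165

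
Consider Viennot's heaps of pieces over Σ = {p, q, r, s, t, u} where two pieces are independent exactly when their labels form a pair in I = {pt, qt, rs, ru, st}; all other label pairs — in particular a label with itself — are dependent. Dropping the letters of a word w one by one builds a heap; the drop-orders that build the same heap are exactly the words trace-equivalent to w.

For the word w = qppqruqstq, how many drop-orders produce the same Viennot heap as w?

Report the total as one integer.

8

#0=q has no predecessor
#1=p depends on [0:q]
#2=p depends on [1:p]
#3=q depends on [2:p]
#4=r depends on [3:q]
#5=u depends on [3:q]
#6=q depends on [4:r, 5:u]
#7=s depends on [6:q]
#8=t depends on [4:r, 5:u]
#9=q depends on [7:s]
sources: [0:q]
N(rest) = Σ N(rest − s) over sources s of rest; N(one piece) = 1:
  size 1 → [8]=1  [9]=1
  size 2 → [7,9]=1  [8,9]=2
  size 3 → [6,7,9]=1  [7,8,9]=3
  size 4 → [6,7,8,9]=4
  size 5 → [4,6,7,8,9]=4  [5,6,7,8,9]=4
  size 6 → [4,5,6,7,8,9]=8
  size 7 → [3,4,5,6,7,8,9]=8
  size 8 → [2,3,4,5,6,7,8,9]=8
  first=0(q) contributes 8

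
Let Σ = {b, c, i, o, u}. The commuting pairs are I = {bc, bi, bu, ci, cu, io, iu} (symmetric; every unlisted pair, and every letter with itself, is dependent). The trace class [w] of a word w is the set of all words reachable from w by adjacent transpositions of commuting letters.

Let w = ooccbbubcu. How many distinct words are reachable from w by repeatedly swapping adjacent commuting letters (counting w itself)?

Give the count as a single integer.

560

piece 0:o — minimal
piece 1:o rests on {0:o}
piece 2:c rests on {1:o}
piece 3:c rests on {2:c}
piece 4:b rests on {1:o}
piece 5:b rests on {4:b}
piece 6:u rests on {1:o}
piece 7:b rests on {5:b}
piece 8:c rests on {3:c}
piece 9:u rests on {6:u}
minimal pieces: {0:o}
ways to finish when only these pieces remain (= sum over removing one remaining piece with nothing left below it):
  1 left: {7}→1  {8}→1  {9}→1
  2 left: {3,8}→1  {5,7}→1  {6,9}→1  {7,8}→2  {7,9}→2  {8,9}→2
  3 left: {2,3,8}→1  {3,7,8}→3  {3,8,9}→3  {4,5,7}→1  {5,7,8}→3  {5,7,9}→3  {6,7,9}→3  {6,8,9}→3  {7,8,9}→6
  4 left: {2,3,7,8}→4  {2,3,8,9}→4  {3,5,7,8}→6  {3,6,8,9}→6  {3,7,8,9}→12  {4,5,7,8}→4  {4,5,7,9}→4  {5,6,7,9}→6  {5,7,8,9}→12  {6,7,8,9}→12
  5 left: {2,3,5,7,8}→10  {2,3,6,8,9}→10  {2,3,7,8,9}→20  {3,4,5,7,8}→10  {3,5,7,8,9}→30  {3,6,7,8,9}→30  {4,5,6,7,9}→10  {4,5,7,8,9}→20  {5,6,7,8,9}→30
  6 left: {2,3,4,5,7,8}→20  {2,3,5,7,8,9}→60  {2,3,6,7,8,9}→60  {3,4,5,7,8,9}→60  {3,5,6,7,8,9}→90  {4,5,6,7,8,9}→60
  7 left: {2,3,4,5,7,8,9}→140  {2,3,5,6,7,8,9}→210  {3,4,5,6,7,8,9}→210
  8 left: {2,3,4,5,6,7,8,9}→560
  placing 0:o first → 560 extensions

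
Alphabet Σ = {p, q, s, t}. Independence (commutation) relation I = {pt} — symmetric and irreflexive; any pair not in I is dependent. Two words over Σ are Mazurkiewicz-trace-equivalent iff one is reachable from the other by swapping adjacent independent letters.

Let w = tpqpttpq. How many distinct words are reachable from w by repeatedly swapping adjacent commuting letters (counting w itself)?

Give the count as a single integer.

drop 0:t onto floor
drop 1:p onto floor
drop 2:q onto {0:t, 1:p}
drop 3:p onto {2:q}
drop 4:t onto {2:q}
drop 5:t onto {4:t}
drop 6:p onto {3:p}
drop 7:q onto {5:t, 6:p}
ground layer = {0:t, 1:p}
drop-orders for the pieces not yet dropped (sum over which currently-grounded one goes next):
  1 to go: {7} 1
  2 to go: {5,7} 1  {6,7} 1
  3 to go: {3,6,7} 1  {4,5,7} 1  {5,6,7} 2
  4 to go: {3,5,6,7} 3  {4,5,6,7} 3
  5 to go: {3,4,5,6,7} 6
  6 to go: {2,3,4,5,6,7} 6
  if 0:t drops first: 6 orders
  if 1:p drops first: 6 orders
heap linearizations: 12

12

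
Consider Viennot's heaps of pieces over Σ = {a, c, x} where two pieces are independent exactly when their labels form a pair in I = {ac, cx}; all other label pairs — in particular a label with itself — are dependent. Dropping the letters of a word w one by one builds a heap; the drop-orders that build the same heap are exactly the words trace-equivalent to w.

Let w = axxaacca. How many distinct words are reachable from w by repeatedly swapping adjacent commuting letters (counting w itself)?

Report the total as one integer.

piece 0:a — minimal
piece 1:x rests on {0:a}
piece 2:x rests on {1:x}
piece 3:a rests on {2:x}
piece 4:a rests on {3:a}
piece 5:c — minimal
piece 6:c rests on {5:c}
piece 7:a rests on {4:a}
minimal pieces: {0:a, 5:c}
ways to finish when only these pieces remain (= sum over removing one remaining piece with nothing left below it):
  1 left: {6}→1  {7}→1
  2 left: {4,7}→1  {5,6}→1  {6,7}→2
  3 left: {3,4,7}→1  {4,6,7}→3  {5,6,7}→3
  4 left: {2,3,4,7}→1  {3,4,6,7}→4  {4,5,6,7}→6
  5 left: {1,2,3,4,7}→1  {2,3,4,6,7}→5  {3,4,5,6,7}→10
  6 left: {0,1,2,3,4,7}→1  {1,2,3,4,6,7}→6  {2,3,4,5,6,7}→15
  placing 0:a first → 21 extensions
  placing 5:c first → 7 extensions
total linear extensions = 28

28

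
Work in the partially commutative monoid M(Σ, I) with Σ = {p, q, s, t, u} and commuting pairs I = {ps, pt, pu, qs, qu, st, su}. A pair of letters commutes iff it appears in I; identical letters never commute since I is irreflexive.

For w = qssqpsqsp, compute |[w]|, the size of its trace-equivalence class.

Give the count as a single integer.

126

#0=q has no predecessor
#1=s has no predecessor
#2=s depends on [1:s]
#3=q depends on [0:q]
#4=p depends on [3:q]
#5=s depends on [2:s]
#6=q depends on [4:p]
#7=s depends on [5:s]
#8=p depends on [6:q]
sources: [0:q, 1:s]
N(rest) = Σ N(rest − s) over sources s of rest; N(one piece) = 1:
  size 1 → [7]=1  [8]=1
  size 2 → [5,7]=1  [6,8]=1  [7,8]=2
  size 3 → [2,5,7]=1  [4,6,8]=1  [5,7,8]=3  [6,7,8]=3
  size 4 → [1,2,5,7]=1  [2,5,7,8]=4  [3,4,6,8]=1  [4,6,7,8]=4  [5,6,7,8]=6
  size 5 → [0,3,4,6,8]=1  [1,2,5,7,8]=5  [2,5,6,7,8]=10  [3,4,6,7,8]=5  [4,5,6,7,8]=10
  size 6 → [0,3,4,6,7,8]=6  [1,2,5,6,7,8]=15  [2,4,5,6,7,8]=20  [3,4,5,6,7,8]=15
  size 7 → [0,3,4,5,6,7,8]=21  [1,2,4,5,6,7,8]=35  [2,3,4,5,6,7,8]=35
  first=0(q) contributes 70
  first=1(s) contributes 56
|[w]| = 126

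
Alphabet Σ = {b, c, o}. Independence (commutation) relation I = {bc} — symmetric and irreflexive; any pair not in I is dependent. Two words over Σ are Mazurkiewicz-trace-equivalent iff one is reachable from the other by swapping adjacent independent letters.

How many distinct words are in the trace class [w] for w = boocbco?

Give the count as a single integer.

piece 0:b — minimal
piece 1:o rests on {0:b}
piece 2:o rests on {1:o}
piece 3:c rests on {2:o}
piece 4:b rests on {2:o}
piece 5:c rests on {3:c}
piece 6:o rests on {4:b, 5:c}
minimal pieces: {0:b}
ways to finish when only these pieces remain (= sum over removing one remaining piece with nothing left below it):
  1 left: {6}→1
  2 left: {4,6}→1  {5,6}→1
  3 left: {3,5,6}→1  {4,5,6}→2
  4 left: {3,4,5,6}→3
  5 left: {2,3,4,5,6}→3
  placing 0:b first → 3 extensions

3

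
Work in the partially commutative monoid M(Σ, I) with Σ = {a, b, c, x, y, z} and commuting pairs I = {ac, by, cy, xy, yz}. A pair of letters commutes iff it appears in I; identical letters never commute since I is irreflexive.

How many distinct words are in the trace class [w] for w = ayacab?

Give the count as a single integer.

5

#0=a has no predecessor
#1=y depends on [0:a]
#2=a depends on [1:y]
#3=c has no predecessor
#4=a depends on [2:a]
#5=b depends on [3:c, 4:a]
sources: [0:a, 3:c]
N(rest) = Σ N(rest − s) over sources s of rest; N(one piece) = 1:
  size 1 → [5]=1
  size 2 → [3,5]=1  [4,5]=1
  size 3 → [2,4,5]=1  [3,4,5]=2
  size 4 → [1,2,4,5]=1  [2,3,4,5]=3
  first=0(a) contributes 4
  first=3(c) contributes 1
|[w]| = 5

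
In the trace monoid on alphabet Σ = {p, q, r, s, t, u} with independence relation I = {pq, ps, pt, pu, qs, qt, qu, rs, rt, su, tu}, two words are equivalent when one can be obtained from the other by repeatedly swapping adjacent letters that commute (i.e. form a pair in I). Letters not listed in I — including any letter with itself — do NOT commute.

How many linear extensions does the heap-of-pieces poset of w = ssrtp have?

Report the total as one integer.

drop 0:s onto floor
drop 1:s onto {0:s}
drop 2:r onto floor
drop 3:t onto {1:s}
drop 4:p onto {2:r}
ground layer = {0:s, 2:r}
drop-orders for the pieces not yet dropped (sum over which currently-grounded one goes next):
  1 to go: {3} 1  {4} 1
  2 to go: {1,3} 1  {2,4} 1  {3,4} 2
  3 to go: {0,1,3} 1  {1,3,4} 3  {2,3,4} 3
  if 0:s drops first: 6 orders
  if 2:r drops first: 4 orders
heap linearizations: 10

10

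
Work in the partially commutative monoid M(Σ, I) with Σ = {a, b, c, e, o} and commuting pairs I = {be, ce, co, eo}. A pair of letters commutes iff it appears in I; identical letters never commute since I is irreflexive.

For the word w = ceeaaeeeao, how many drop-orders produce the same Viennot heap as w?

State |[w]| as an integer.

3

piece 0:c — minimal
piece 1:e — minimal
piece 2:e rests on {1:e}
piece 3:a rests on {0:c, 2:e}
piece 4:a rests on {3:a}
piece 5:e rests on {4:a}
piece 6:e rests on {5:e}
piece 7:e rests on {6:e}
piece 8:a rests on {7:e}
piece 9:o rests on {8:a}
minimal pieces: {0:c, 1:e}
ways to finish when only these pieces remain (= sum over removing one remaining piece with nothing left below it):
  1 left: {9}→1
  2 left: {8,9}→1
  3 left: {7,8,9}→1
  4 left: {6,7,8,9}→1
  5 left: {5,6,7,8,9}→1
  6 left: {4,5,6,7,8,9}→1
  7 left: {3,4,5,6,7,8,9}→1
  8 left: {0,3,4,5,6,7,8,9}→1  {2,3,4,5,6,7,8,9}→1
  placing 0:c first → 1 extensions
  placing 1:e first → 2 extensions
total linear extensions = 3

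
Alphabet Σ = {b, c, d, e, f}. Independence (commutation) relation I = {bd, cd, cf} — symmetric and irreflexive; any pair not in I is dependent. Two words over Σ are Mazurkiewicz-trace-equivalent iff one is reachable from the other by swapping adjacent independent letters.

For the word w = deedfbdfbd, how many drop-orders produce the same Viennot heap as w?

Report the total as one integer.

piece 0:d — minimal
piece 1:e rests on {0:d}
piece 2:e rests on {1:e}
piece 3:d rests on {2:e}
piece 4:f rests on {3:d}
piece 5:b rests on {4:f}
piece 6:d rests on {4:f}
piece 7:f rests on {5:b, 6:d}
piece 8:b rests on {7:f}
piece 9:d rests on {7:f}
minimal pieces: {0:d}
ways to finish when only these pieces remain (= sum over removing one remaining piece with nothing left below it):
  1 left: {8}→1  {9}→1
  2 left: {8,9}→2
  3 left: {7,8,9}→2
  4 left: {5,7,8,9}→2  {6,7,8,9}→2
  5 left: {5,6,7,8,9}→4
  6 left: {4,5,6,7,8,9}→4
  7 left: {3,4,5,6,7,8,9}→4
  8 left: {2,3,4,5,6,7,8,9}→4
  placing 0:d first → 4 extensions

4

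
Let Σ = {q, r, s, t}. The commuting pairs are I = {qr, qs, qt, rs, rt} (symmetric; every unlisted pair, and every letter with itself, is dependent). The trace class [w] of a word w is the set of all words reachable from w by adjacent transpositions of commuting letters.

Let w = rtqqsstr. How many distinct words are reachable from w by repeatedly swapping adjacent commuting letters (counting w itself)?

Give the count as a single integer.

0(r) covers ∅
1(t) covers ∅
2(q) covers ∅
3(q) covers 2:q
4(s) covers 1:t
5(s) covers 4:s
6(t) covers 5:s
7(r) covers 0:r
floor of heap: 0:r, 1:t, 2:q
completions by unplaced set U, small U first (add the entries for U minus each lowest piece of U):
  |U|=1: {3}:1  {6}:1  {7}:1
  |U|=2: {0,7}:1  {2,3}:1  {3,6}:2  {3,7}:2  {5,6}:1  {6,7}:2
  |U|=3: {0,3,7}:3  {0,6,7}:3  {2,3,6}:3  {2,3,7}:3  {3,5,6}:3  {3,6,7}:6  {4,5,6}:1  {5,6,7}:3
  |U|=4: {0,2,3,7}:6  {0,3,6,7}:12  {0,5,6,7}:6  {1,4,5,6}:1  {2,3,5,6}:6  {2,3,6,7}:12  {3,4,5,6}:4  {3,5,6,7}:12  {4,5,6,7}:4
  |U|=5: {0,2,3,6,7}:30  {0,3,5,6,7}:30  {0,4,5,6,7}:10  {1,3,4,5,6}:5  {1,4,5,6,7}:5  {2,3,4,5,6}:10  {2,3,5,6,7}:30  {3,4,5,6,7}:20
  |U|=6: {0,1,4,5,6,7}:15  {0,2,3,5,6,7}:90  {0,3,4,5,6,7}:60  {1,2,3,4,5,6}:15  {1,3,4,5,6,7}:30  {2,3,4,5,6,7}:60
  start at 0(r): 105
  start at 1(t): 210
  start at 2(q): 105
sum over floor = 420

420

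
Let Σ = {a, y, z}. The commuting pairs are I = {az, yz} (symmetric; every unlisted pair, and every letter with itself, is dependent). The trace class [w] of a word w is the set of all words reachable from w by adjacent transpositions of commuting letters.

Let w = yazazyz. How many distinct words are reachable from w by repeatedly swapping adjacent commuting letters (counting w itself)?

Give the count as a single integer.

35

piece 0:y — minimal
piece 1:a rests on {0:y}
piece 2:z — minimal
piece 3:a rests on {1:a}
piece 4:z rests on {2:z}
piece 5:y rests on {3:a}
piece 6:z rests on {4:z}
minimal pieces: {0:y, 2:z}
ways to finish when only these pieces remain (= sum over removing one remaining piece with nothing left below it):
  1 left: {5}→1  {6}→1
  2 left: {3,5}→1  {4,6}→1  {5,6}→2
  3 left: {1,3,5}→1  {2,4,6}→1  {3,5,6}→3  {4,5,6}→3
  4 left: {0,1,3,5}→1  {1,3,5,6}→4  {2,4,5,6}→4  {3,4,5,6}→6
  5 left: {0,1,3,5,6}→5  {1,3,4,5,6}→10  {2,3,4,5,6}→10
  placing 0:y first → 20 extensions
  placing 2:z first → 15 extensions
total linear extensions = 35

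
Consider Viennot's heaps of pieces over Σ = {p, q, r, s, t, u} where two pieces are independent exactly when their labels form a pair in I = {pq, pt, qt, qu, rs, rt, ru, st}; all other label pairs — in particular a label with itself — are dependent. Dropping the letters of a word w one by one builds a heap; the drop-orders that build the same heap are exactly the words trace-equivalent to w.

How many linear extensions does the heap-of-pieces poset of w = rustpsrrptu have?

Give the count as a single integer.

drop 0:r onto floor
drop 1:u onto floor
drop 2:s onto {1:u}
drop 3:t onto {1:u}
drop 4:p onto {0:r, 2:s}
drop 5:s onto {4:p}
drop 6:r onto {4:p}
drop 7:r onto {6:r}
drop 8:p onto {5:s, 7:r}
drop 9:t onto {3:t}
drop 10:u onto {8:p, 9:t}
ground layer = {0:r, 1:u}
drop-orders for the pieces not yet dropped (sum over which currently-grounded one goes next):
  1 to go: {10} 1
  2 to go: {8,10} 1  {9,10} 1
  3 to go: {3,9,10} 1  {5,8,10} 1  {7,8,10} 1  {8,9,10} 2
  4 to go: {3,8,9,10} 3  {5,7,8,10} 2  {5,8,9,10} 3  {6,7,8,10} 1  {7,8,9,10} 3
  5 to go: {3,5,8,9,10} 6  {3,7,8,9,10} 6  {5,6,7,8,10} 3  {5,7,8,9,10} 8  {6,7,8,9,10} 4
  6 to go: {3,5,7,8,9,10} 20  {3,6,7,8,9,10} 10  {4,5,6,7,8,10} 3  {5,6,7,8,9,10} 15
  7 to go: {0,4,5,6,7,8,10} 3  {2,4,5,6,7,8,10} 3  {3,5,6,7,8,9,10} 45  {4,5,6,7,8,9,10} 18
  8 to go: {0,2,4,5,6,7,8,10} 6  {0,4,5,6,7,8,9,10} 21  {2,4,5,6,7,8,9,10} 21  {3,4,5,6,7,8,9,10} 63
  9 to go: {0,2,4,5,6,7,8,9,10} 48  {0,3,4,5,6,7,8,9,10} 84  {2,3,4,5,6,7,8,9,10} 84
  if 0:r drops first: 84 orders
  if 1:u drops first: 216 orders
heap linearizations: 300

300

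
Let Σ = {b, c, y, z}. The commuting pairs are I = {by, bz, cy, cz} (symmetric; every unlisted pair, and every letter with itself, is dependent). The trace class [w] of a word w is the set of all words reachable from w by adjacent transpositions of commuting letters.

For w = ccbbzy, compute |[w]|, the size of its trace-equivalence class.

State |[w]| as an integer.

15

piece 0:c — minimal
piece 1:c rests on {0:c}
piece 2:b rests on {1:c}
piece 3:b rests on {2:b}
piece 4:z — minimal
piece 5:y rests on {4:z}
minimal pieces: {0:c, 4:z}
ways to finish when only these pieces remain (= sum over removing one remaining piece with nothing left below it):
  1 left: {3}→1  {5}→1
  2 left: {2,3}→1  {3,5}→2  {4,5}→1
  3 left: {1,2,3}→1  {2,3,5}→3  {3,4,5}→3
  4 left: {0,1,2,3}→1  {1,2,3,5}→4  {2,3,4,5}→6
  placing 0:c first → 10 extensions
  placing 4:z first → 5 extensions
total linear extensions = 15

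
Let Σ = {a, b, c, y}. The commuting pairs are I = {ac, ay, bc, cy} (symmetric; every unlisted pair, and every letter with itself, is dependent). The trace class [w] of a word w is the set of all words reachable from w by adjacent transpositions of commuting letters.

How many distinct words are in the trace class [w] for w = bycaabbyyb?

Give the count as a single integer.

#0=b has no predecessor
#1=y depends on [0:b]
#2=c has no predecessor
#3=a depends on [0:b]
#4=a depends on [3:a]
#5=b depends on [1:y, 4:a]
#6=b depends on [5:b]
#7=y depends on [6:b]
#8=y depends on [7:y]
#9=b depends on [8:y]
sources: [0:b, 2:c]
N(rest) = Σ N(rest − s) over sources s of rest; N(one piece) = 1:
  size 1 → [2]=1  [9]=1
  size 2 → [2,9]=2  [8,9]=1
  size 3 → [2,8,9]=3  [7,8,9]=1
  size 4 → [2,7,8,9]=4  [6,7,8,9]=1
  size 5 → [2,6,7,8,9]=5  [5,6,7,8,9]=1
  size 6 → [1,5,6,7,8,9]=1  [2,5,6,7,8,9]=6  [4,5,6,7,8,9]=1
  size 7 → [1,2,5,6,7,8,9]=7  [1,4,5,6,7,8,9]=2  [2,4,5,6,7,8,9]=7  [3,4,5,6,7,8,9]=1
  size 8 → [1,2,4,5,6,7,8,9]=16  [1,3,4,5,6,7,8,9]=3  [2,3,4,5,6,7,8,9]=8
  first=0(b) contributes 27
  first=2(c) contributes 3
|[w]| = 30

30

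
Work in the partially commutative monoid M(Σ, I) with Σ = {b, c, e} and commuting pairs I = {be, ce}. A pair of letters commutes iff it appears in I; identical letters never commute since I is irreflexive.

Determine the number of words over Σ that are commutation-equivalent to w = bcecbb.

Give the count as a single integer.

0(b) covers ∅
1(c) covers 0:b
2(e) covers ∅
3(c) covers 1:c
4(b) covers 3:c
5(b) covers 4:b
floor of heap: 0:b, 2:e
completions by unplaced set U, small U first (add the entries for U minus each lowest piece of U):
  |U|=1: {2}:1  {5}:1
  |U|=2: {2,5}:2  {4,5}:1
  |U|=3: {2,4,5}:3  {3,4,5}:1
  |U|=4: {1,3,4,5}:1  {2,3,4,5}:4
  start at 0(b): 5
  start at 2(e): 1
sum over floor = 6

6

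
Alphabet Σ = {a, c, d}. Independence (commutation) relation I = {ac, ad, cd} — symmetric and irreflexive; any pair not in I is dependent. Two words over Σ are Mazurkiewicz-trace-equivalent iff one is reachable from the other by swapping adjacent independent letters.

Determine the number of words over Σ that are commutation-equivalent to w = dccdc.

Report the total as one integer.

10

drop 0:d onto floor
drop 1:c onto floor
drop 2:c onto {1:c}
drop 3:d onto {0:d}
drop 4:c onto {2:c}
ground layer = {0:d, 1:c}
drop-orders for the pieces not yet dropped (sum over which currently-grounded one goes next):
  1 to go: {3} 1  {4} 1
  2 to go: {0,3} 1  {2,4} 1  {3,4} 2
  3 to go: {0,3,4} 3  {1,2,4} 1  {2,3,4} 3
  if 0:d drops first: 4 orders
  if 1:c drops first: 6 orders
heap linearizations: 10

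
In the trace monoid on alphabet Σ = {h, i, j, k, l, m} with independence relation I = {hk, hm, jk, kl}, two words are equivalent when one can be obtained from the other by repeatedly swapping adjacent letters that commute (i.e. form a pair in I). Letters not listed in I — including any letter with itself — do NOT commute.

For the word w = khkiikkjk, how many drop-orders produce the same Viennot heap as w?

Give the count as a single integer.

12

0(k) covers ∅
1(h) covers ∅
2(k) covers 0:k
3(i) covers 1:h, 2:k
4(i) covers 3:i
5(k) covers 4:i
6(k) covers 5:k
7(j) covers 4:i
8(k) covers 6:k
floor of heap: 0:k, 1:h
completions by unplaced set U, small U first (add the entries for U minus each lowest piece of U):
  |U|=1: {7}:1  {8}:1
  |U|=2: {6,8}:1  {7,8}:2
  |U|=3: {5,6,8}:1  {6,7,8}:3
  |U|=4: {5,6,7,8}:4
  |U|=5: {4,5,6,7,8}:4
  |U|=6: {3,4,5,6,7,8}:4
  |U|=7: {1,3,4,5,6,7,8}:4  {2,3,4,5,6,7,8}:4
  start at 0(k): 8
  start at 1(h): 4
sum over floor = 12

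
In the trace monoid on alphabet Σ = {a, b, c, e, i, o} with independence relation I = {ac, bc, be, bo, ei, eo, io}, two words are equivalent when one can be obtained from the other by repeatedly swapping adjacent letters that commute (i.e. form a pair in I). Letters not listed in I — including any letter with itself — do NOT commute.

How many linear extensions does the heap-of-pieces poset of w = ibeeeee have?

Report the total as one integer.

#0=i has no predecessor
#1=b depends on [0:i]
#2=e has no predecessor
#3=e depends on [2:e]
#4=e depends on [3:e]
#5=e depends on [4:e]
#6=e depends on [5:e]
sources: [0:i, 2:e]
N(rest) = Σ N(rest − s) over sources s of rest; N(one piece) = 1:
  size 1 → [1]=1  [6]=1
  size 2 → [0,1]=1  [1,6]=2  [5,6]=1
  size 3 → [0,1,6]=3  [1,5,6]=3  [4,5,6]=1
  size 4 → [0,1,5,6]=6  [1,4,5,6]=4  [3,4,5,6]=1
  size 5 → [0,1,4,5,6]=10  [1,3,4,5,6]=5  [2,3,4,5,6]=1
  first=0(i) contributes 6
  first=2(e) contributes 15
|[w]| = 21

21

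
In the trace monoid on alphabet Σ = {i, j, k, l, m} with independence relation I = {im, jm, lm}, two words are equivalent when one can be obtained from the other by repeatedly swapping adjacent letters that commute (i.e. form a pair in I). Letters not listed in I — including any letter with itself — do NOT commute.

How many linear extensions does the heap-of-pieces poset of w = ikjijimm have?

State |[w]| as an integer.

#0=i has no predecessor
#1=k depends on [0:i]
#2=j depends on [1:k]
#3=i depends on [2:j]
#4=j depends on [3:i]
#5=i depends on [4:j]
#6=m depends on [1:k]
#7=m depends on [6:m]
sources: [0:i]
N(rest) = Σ N(rest − s) over sources s of rest; N(one piece) = 1:
  size 1 → [5]=1  [7]=1
  size 2 → [4,5]=1  [5,7]=2  [6,7]=1
  size 3 → [3,4,5]=1  [4,5,7]=3  [5,6,7]=3
  size 4 → [2,3,4,5]=1  [3,4,5,7]=4  [4,5,6,7]=6
  size 5 → [2,3,4,5,7]=5  [3,4,5,6,7]=10
  size 6 → [2,3,4,5,6,7]=15
  first=0(i) contributes 15

15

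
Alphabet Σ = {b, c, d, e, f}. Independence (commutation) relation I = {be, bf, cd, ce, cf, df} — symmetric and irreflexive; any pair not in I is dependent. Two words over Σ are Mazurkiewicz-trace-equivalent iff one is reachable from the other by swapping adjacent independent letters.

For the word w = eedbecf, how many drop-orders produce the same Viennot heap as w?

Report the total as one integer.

#0=e has no predecessor
#1=e depends on [0:e]
#2=d depends on [1:e]
#3=b depends on [2:d]
#4=e depends on [2:d]
#5=c depends on [3:b]
#6=f depends on [4:e]
sources: [0:e]
N(rest) = Σ N(rest − s) over sources s of rest; N(one piece) = 1:
  size 1 → [5]=1  [6]=1
  size 2 → [3,5]=1  [4,6]=1  [5,6]=2
  size 3 → [3,5,6]=3  [4,5,6]=3
  size 4 → [3,4,5,6]=6
  size 5 → [2,3,4,5,6]=6
  first=0(e) contributes 6

6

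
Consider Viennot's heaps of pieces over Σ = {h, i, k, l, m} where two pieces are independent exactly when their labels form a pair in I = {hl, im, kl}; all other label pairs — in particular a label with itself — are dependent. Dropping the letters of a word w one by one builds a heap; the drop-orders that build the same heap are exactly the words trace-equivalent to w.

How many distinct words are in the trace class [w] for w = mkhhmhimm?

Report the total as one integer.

0(m) covers ∅
1(k) covers 0:m
2(h) covers 1:k
3(h) covers 2:h
4(m) covers 3:h
5(h) covers 4:m
6(i) covers 5:h
7(m) covers 5:h
8(m) covers 7:m
floor of heap: 0:m
completions by unplaced set U, small U first (add the entries for U minus each lowest piece of U):
  |U|=1: {6}:1  {8}:1
  |U|=2: {6,8}:2  {7,8}:1
  |U|=3: {6,7,8}:3
  |U|=4: {5,6,7,8}:3
  |U|=5: {4,5,6,7,8}:3
  |U|=6: {3,4,5,6,7,8}:3
  |U|=7: {2,3,4,5,6,7,8}:3
  start at 0(m): 3

3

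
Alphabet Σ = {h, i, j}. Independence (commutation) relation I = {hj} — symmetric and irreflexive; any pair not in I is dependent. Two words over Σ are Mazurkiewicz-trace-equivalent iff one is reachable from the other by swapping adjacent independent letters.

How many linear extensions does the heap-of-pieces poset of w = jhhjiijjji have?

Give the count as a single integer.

6

#0=j has no predecessor
#1=h has no predecessor
#2=h depends on [1:h]
#3=j depends on [0:j]
#4=i depends on [2:h, 3:j]
#5=i depends on [4:i]
#6=j depends on [5:i]
#7=j depends on [6:j]
#8=j depends on [7:j]
#9=i depends on [8:j]
sources: [0:j, 1:h]
N(rest) = Σ N(rest − s) over sources s of rest; N(one piece) = 1:
  size 1 → [9]=1
  size 2 → [8,9]=1
  size 3 → [7,8,9]=1
  size 4 → [6,7,8,9]=1
  size 5 → [5,6,7,8,9]=1
  size 6 → [4,5,6,7,8,9]=1
  size 7 → [2,4,5,6,7,8,9]=1  [3,4,5,6,7,8,9]=1
  size 8 → [0,3,4,5,6,7,8,9]=1  [1,2,4,5,6,7,8,9]=1  [2,3,4,5,6,7,8,9]=2
  first=0(j) contributes 3
  first=1(h) contributes 3
|[w]| = 6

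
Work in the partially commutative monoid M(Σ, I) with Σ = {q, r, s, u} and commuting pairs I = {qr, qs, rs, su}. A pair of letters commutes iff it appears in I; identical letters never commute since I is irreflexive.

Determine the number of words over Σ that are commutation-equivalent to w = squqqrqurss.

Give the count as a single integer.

660

piece 0:s — minimal
piece 1:q — minimal
piece 2:u rests on {1:q}
piece 3:q rests on {2:u}
piece 4:q rests on {3:q}
piece 5:r rests on {2:u}
piece 6:q rests on {4:q}
piece 7:u rests on {5:r, 6:q}
piece 8:r rests on {7:u}
piece 9:s rests on {0:s}
piece 10:s rests on {9:s}
minimal pieces: {0:s, 1:q}
ways to finish when only these pieces remain (= sum over removing one remaining piece with nothing left below it):
  1 left: {8}→1  {10}→1
  2 left: {7,8}→1  {8,10}→2  {9,10}→1
  3 left: {0,9,10}→1  {5,7,8}→1  {6,7,8}→1  {7,8,10}→3  {8,9,10}→3
  4 left: {0,8,9,10}→4  {4,6,7,8}→1  {5,6,7,8}→2  {5,7,8,10}→4  {6,7,8,10}→4  {7,8,9,10}→6
  5 left: {0,7,8,9,10}→10  {3,4,6,7,8}→1  {4,5,6,7,8}→3  {4,6,7,8,10}→5  {5,6,7,8,10}→10  {5,7,8,9,10}→10  {6,7,8,9,10}→10
  6 left: {0,5,7,8,9,10}→20  {0,6,7,8,9,10}→20  {3,4,5,6,7,8}→4  {3,4,6,7,8,10}→6  {4,5,6,7,8,10}→18  {4,6,7,8,9,10}→15  {5,6,7,8,9,10}→30
  7 left: {0,4,6,7,8,9,10}→35  {0,5,6,7,8,9,10}→70  {2,3,4,5,6,7,8}→4  {3,4,5,6,7,8,10}→28  {3,4,6,7,8,9,10}→21  {4,5,6,7,8,9,10}→63
  8 left: {0,3,4,6,7,8,9,10}→56  {0,4,5,6,7,8,9,10}→168  {1,2,3,4,5,6,7,8}→4  {2,3,4,5,6,7,8,10}→32  {3,4,5,6,7,8,9,10}→112
  9 left: {0,3,4,5,6,7,8,9,10}→336  {1,2,3,4,5,6,7,8,10}→36  {2,3,4,5,6,7,8,9,10}→144
  placing 0:s first → 180 extensions
  placing 1:q first → 480 extensions
total linear extensions = 660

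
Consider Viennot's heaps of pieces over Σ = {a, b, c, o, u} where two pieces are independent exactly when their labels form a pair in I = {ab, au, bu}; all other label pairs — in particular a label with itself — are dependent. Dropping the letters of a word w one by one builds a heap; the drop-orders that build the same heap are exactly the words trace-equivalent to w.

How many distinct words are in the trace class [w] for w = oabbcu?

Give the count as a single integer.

3

#0=o has no predecessor
#1=a depends on [0:o]
#2=b depends on [0:o]
#3=b depends on [2:b]
#4=c depends on [1:a, 3:b]
#5=u depends on [4:c]
sources: [0:o]
N(rest) = Σ N(rest − s) over sources s of rest; N(one piece) = 1:
  size 1 → [5]=1
  size 2 → [4,5]=1
  size 3 → [1,4,5]=1  [3,4,5]=1
  size 4 → [1,3,4,5]=2  [2,3,4,5]=1
  first=0(o) contributes 3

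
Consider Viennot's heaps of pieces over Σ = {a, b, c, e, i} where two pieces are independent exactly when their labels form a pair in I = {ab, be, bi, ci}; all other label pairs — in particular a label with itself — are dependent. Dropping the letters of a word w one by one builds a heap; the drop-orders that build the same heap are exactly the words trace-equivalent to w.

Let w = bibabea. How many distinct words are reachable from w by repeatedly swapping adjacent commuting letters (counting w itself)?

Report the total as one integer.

0(b) covers ∅
1(i) covers ∅
2(b) covers 0:b
3(a) covers 1:i
4(b) covers 2:b
5(e) covers 3:a
6(a) covers 5:e
floor of heap: 0:b, 1:i
completions by unplaced set U, small U first (add the entries for U minus each lowest piece of U):
  |U|=1: {4}:1  {6}:1
  |U|=2: {2,4}:1  {4,6}:2  {5,6}:1
  |U|=3: {0,2,4}:1  {2,4,6}:3  {3,5,6}:1  {4,5,6}:3
  |U|=4: {0,2,4,6}:4  {1,3,5,6}:1  {2,4,5,6}:6  {3,4,5,6}:4
  |U|=5: {0,2,4,5,6}:10  {1,3,4,5,6}:5  {2,3,4,5,6}:10
  start at 0(b): 15
  start at 1(i): 20
sum over floor = 35

35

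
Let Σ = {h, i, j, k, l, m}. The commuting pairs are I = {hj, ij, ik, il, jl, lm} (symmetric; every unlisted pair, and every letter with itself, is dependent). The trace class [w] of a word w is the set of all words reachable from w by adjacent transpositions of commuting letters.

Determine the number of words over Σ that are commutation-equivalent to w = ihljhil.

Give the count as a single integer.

0(i) covers ∅
1(h) covers 0:i
2(l) covers 1:h
3(j) covers ∅
4(h) covers 2:l
5(i) covers 4:h
6(l) covers 4:h
floor of heap: 0:i, 3:j
completions by unplaced set U, small U first (add the entries for U minus each lowest piece of U):
  |U|=1: {3}:1  {5}:1  {6}:1
  |U|=2: {3,5}:2  {3,6}:2  {5,6}:2
  |U|=3: {3,5,6}:6  {4,5,6}:2
  |U|=4: {2,4,5,6}:2  {3,4,5,6}:8
  |U|=5: {1,2,4,5,6}:2  {2,3,4,5,6}:10
  start at 0(i): 12
  start at 3(j): 2
sum over floor = 14

14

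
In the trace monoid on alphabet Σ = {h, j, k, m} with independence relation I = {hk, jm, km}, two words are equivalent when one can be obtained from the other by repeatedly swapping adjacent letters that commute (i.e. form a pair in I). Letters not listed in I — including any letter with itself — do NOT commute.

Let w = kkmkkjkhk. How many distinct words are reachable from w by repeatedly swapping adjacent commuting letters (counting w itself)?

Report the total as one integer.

21

#0=k has no predecessor
#1=k depends on [0:k]
#2=m has no predecessor
#3=k depends on [1:k]
#4=k depends on [3:k]
#5=j depends on [4:k]
#6=k depends on [5:j]
#7=h depends on [2:m, 5:j]
#8=k depends on [6:k]
sources: [0:k, 2:m]
N(rest) = Σ N(rest − s) over sources s of rest; N(one piece) = 1:
  size 1 → [7]=1  [8]=1
  size 2 → [2,7]=1  [6,8]=1  [7,8]=2
  size 3 → [2,7,8]=3  [6,7,8]=3
  size 4 → [2,6,7,8]=6  [5,6,7,8]=3
  size 5 → [2,5,6,7,8]=9  [4,5,6,7,8]=3
  size 6 → [2,4,5,6,7,8]=12  [3,4,5,6,7,8]=3
  size 7 → [1,3,4,5,6,7,8]=3  [2,3,4,5,6,7,8]=15
  first=0(k) contributes 18
  first=2(m) contributes 3
|[w]| = 21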